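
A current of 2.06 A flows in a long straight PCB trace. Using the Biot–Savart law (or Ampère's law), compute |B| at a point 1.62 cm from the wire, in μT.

B ≈ 25.4 μT

For an infinitely long straight wire, B = μ₀I/(2πd).
B = (4π×10⁻⁷ × 2.06) / (2π × 0.0162) = 2.54×10⁻⁵ T.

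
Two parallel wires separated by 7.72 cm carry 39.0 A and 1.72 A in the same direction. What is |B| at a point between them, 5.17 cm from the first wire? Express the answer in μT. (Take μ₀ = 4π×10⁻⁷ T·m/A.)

B ≈ 137 μT

Each long wire gives B = μ₀I/(2πd). Distances are d₁ = 0.0517 m and d₂ = 0.0255 m.
B₁ = 1.51×10⁻⁴ T, B₂ = 1.35×10⁻⁵ T.
Between parallel currents the two contributions point in opposite directions, so they subtract. B = |B₁ − B₂| = |1.51×10⁻⁴ − 1.35×10⁻⁵| = 1.37×10⁻⁴ T.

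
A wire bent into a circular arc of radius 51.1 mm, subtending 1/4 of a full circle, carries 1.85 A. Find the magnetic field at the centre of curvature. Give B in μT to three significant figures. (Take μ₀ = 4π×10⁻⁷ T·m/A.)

The Biot–Savart field of a circular arc at its centre is B = μ₀Iφ/(4πR), with φ = 1.571 rad.
B = (4π×10⁻⁷ × 1.85 × 1.571) / (4π × 0.0511) = 5.69×10⁻⁶ T.

B ≈ 5.69 μT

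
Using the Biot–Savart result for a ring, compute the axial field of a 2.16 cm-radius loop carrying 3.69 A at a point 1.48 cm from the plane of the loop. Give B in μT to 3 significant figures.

On the axis of a circular loop, B = μ₀IR² / [2(R²+z²)^(3/2)].
R² + z² = (0.0216)² + (0.0148)² = 0.0006856 m², and (R²+z²)^(3/2) = 1.80×10⁻⁵ m³.
B = (4π×10⁻⁷ × 3.69 × 0.0004666) / (2 × 1.80×10⁻⁵) = 6.03×10⁻⁵ T.

B ≈ 60.3 μT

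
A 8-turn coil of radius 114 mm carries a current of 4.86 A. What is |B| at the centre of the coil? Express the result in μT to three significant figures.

For an N-turn flat coil, B = Nμ₀I/(2R) with R = 0.114 m.
B = 8 × 2.68×10⁻⁵ T = 2.14×10⁻⁴ T.

B ≈ 214 μT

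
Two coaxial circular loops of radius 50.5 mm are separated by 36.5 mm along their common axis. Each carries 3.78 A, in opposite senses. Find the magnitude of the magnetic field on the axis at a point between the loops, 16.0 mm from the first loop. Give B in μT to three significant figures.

Each loop contributes B = μ₀IR²/[2(R²+z²)^(3/2)] on the axis, with z measured from that loop.
Loop 1 (z = 0.016 m): B₁ = 4.07×10⁻⁵ T. Loop 2 (z = 0.0205 m): B₂ = 3.74×10⁻⁵ T.
The fields oppose: B = |B₁ − B₂| = 3.33×10⁻⁶ T.

B ≈ 3.33 μT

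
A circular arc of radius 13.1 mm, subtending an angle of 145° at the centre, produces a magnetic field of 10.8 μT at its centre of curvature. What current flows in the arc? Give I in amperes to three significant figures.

I ≈ 0.559 A

For a circular arc, B = μ₀Iφ/(4πR) with φ in radians; here φ = 2.531 rad.
So I = 4πRB/(μ₀φ) = 4π × 0.0131 × 1.08×10⁻⁵ / (4π×10⁻⁷ × 2.531) = 0.559 A.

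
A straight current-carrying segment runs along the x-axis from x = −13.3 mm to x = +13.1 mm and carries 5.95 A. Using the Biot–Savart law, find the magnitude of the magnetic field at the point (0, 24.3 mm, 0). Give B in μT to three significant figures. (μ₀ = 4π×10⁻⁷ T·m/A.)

B ≈ 23.4 μT

For a finite straight segment, B = (μ₀I/4πd)(sinθ₁ + sinθ₂), where θ₁, θ₂ are the angles from the perpendicular to each end.
The perpendicular distance is d = 0.0243 m; the end-offsets along the wire are a = 0.0133 m and b = 0.0131 m.
sinθ₁ = 0.0133/√(0.0133²+0.0243²) = 0.4801; sinθ₂ = 0.0131/√(0.0131²+0.0243²) = 0.4745.
B = (4π×10⁻⁷ × 5.95) / (4π × 0.0243) × (0.4801 + 0.4745) = 2.34×10⁻⁵ T.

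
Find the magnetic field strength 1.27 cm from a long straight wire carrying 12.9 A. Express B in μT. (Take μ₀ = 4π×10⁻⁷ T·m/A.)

For an infinitely long straight wire, B = μ₀I/(2πd).
B = (4π×10⁻⁷ × 12.9) / (2π × 0.0127) = 2.03×10⁻⁴ T.

B ≈ 203 μT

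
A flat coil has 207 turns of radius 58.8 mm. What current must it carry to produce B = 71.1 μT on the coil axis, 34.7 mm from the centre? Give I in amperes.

For an N-turn coil, B = Nμ₀IR²/[2(R²+z²)^(3/2)] with R = 0.0588 m, z = 0.0347 m, so I = 2B(R²+z²)^(3/2)/(Nμ₀R²) = 2 × 7.11×10⁻⁵ × 3.18×10⁻⁴ / (207 × 4π×10⁻⁷ × 0.003457) = 5.03×10⁻² A.

I ≈ 0.0503 A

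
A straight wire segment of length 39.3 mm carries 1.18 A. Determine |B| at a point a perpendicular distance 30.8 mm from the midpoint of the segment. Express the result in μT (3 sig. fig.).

B ≈ 4.12 μT

For a finite straight segment, B = (μ₀I/4πd)(sinθ₁ + sinθ₂), where θ₁, θ₂ are the angles from the perpendicular to each end.
The perpendicular from the point meets the wire at its midpoint, so each end is L/2 = 0.01965 m away along the wire.
sinθ₁ = 0.01965/√(0.01965²+0.0308²) = 0.5378; sinθ₂ = 0.01965/√(0.01965²+0.0308²) = 0.5378.
B = (4π×10⁻⁷ × 1.18) / (4π × 0.0308) × (0.5378 + 0.5378) = 4.12×10⁻⁶ T.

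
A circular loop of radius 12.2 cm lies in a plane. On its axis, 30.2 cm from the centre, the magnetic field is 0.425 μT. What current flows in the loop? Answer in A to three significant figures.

On the axis of a loop, B = μ₀IR²/[2(R²+z²)^(3/2)], so I = 2B(R²+z²)^(3/2)/(μ₀R²).
R² + z² = 0.01488 + 0.0912 = 0.1061 m²; raised to 3/2 gives 3.46×10⁻² m³.
I = 2 × 4.25×10⁻⁷ × 3.46×10⁻² / (1.26×10⁻⁶ × 0.01488) = 1.57 A.

I ≈ 1.57 A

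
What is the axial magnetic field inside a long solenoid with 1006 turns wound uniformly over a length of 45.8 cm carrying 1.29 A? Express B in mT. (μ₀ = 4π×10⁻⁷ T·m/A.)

Inside a long solenoid, B = μ₀nI with n = 2197 turns/m.
B = 4π×10⁻⁷ × 2197 × 1.29 = 3.56×10⁻³ T.

B ≈ 3.56 mT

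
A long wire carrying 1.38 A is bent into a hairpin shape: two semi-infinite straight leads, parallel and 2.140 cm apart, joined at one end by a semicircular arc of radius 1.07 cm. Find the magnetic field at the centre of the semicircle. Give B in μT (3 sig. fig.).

B ≈ 66.3 μT

The semicircular arc contributes B_arc = μ₀I·π/(4πR) = μ₀I/(4R) = 4.05×10⁻⁵ T.
Each semi-infinite lead is at perpendicular distance R = 0.0107 m from the centre, with the perpendicular foot at its near end, so it contributes μ₀I/(4πR); both point the same way, together 2.58×10⁻⁵ T.
Arc and leads all point the same direction: B = 4.05×10⁻⁵ + 2.58×10⁻⁵ = 6.63×10⁻⁵ T.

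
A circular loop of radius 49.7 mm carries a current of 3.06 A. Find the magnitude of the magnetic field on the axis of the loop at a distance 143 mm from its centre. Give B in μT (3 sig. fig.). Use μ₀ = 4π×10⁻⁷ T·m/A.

B ≈ 1.37 μT

On the axis of a circular loop, B = μ₀IR² / [2(R²+z²)^(3/2)].
R² + z² = (0.0497)² + (0.143)² = 0.02292 m², and (R²+z²)^(3/2) = 3.47×10⁻³ m³.
B = (4π×10⁻⁷ × 3.06 × 0.00247) / (2 × 3.47×10⁻³) = 1.37×10⁻⁶ T.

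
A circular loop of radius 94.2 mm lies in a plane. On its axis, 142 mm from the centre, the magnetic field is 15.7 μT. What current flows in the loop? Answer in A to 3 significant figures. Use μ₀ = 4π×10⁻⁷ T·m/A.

On the axis of a loop, B = μ₀IR²/[2(R²+z²)^(3/2)], so I = 2B(R²+z²)^(3/2)/(μ₀R²).
R² + z² = 0.008874 + 0.02016 = 0.02904 m²; raised to 3/2 gives 4.95×10⁻³ m³.
I = 2 × 1.57×10⁻⁵ × 4.95×10⁻³ / (1.26×10⁻⁶ × 0.008874) = 13.9 A.

I ≈ 13.9 A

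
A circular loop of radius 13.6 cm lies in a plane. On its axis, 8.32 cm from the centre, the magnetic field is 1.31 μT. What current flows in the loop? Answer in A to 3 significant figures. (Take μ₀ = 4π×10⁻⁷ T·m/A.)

On the axis of a loop, B = μ₀IR²/[2(R²+z²)^(3/2)], so I = 2B(R²+z²)^(3/2)/(μ₀R²).
R² + z² = 0.0185 + 0.006922 = 0.02542 m²; raised to 3/2 gives 4.05×10⁻³ m³.
I = 2 × 1.31×10⁻⁶ × 4.05×10⁻³ / (1.26×10⁻⁶ × 0.0185) = 0.457 A.

I ≈ 0.457 A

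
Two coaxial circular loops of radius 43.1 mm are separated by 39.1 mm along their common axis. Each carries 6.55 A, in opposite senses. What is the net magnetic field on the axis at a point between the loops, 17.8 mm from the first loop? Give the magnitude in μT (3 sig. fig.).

B ≈ 6.60 μT

Each loop contributes B = μ₀IR²/[2(R²+z²)^(3/2)] on the axis, with z measured from that loop.
Loop 1 (z = 0.0178 m): B₁ = 7.54×10⁻⁵ T. Loop 2 (z = 0.0213 m): B₂ = 6.88×10⁻⁵ T.
The fields oppose: B = |B₁ − B₂| = 6.60×10⁻⁶ T.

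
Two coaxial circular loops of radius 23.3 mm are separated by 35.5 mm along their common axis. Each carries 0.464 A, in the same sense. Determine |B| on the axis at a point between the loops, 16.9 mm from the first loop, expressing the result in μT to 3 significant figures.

B ≈ 12.6 μT

Each loop contributes B = μ₀IR²/[2(R²+z²)^(3/2)] on the axis, with z measured from that loop.
Loop 1 (z = 0.0169 m): B₁ = 6.64×10⁻⁶ T. Loop 2 (z = 0.0186 m): B₂ = 5.97×10⁻⁶ T.
The fields add: B = B₁ + B₂ = 1.26×10⁻⁵ T.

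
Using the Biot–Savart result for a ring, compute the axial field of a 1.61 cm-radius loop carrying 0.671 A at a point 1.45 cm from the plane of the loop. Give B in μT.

On the axis of a circular loop, B = μ₀IR² / [2(R²+z²)^(3/2)].
R² + z² = (0.0161)² + (0.0145)² = 0.0004695 m², and (R²+z²)^(3/2) = 1.02×10⁻⁵ m³.
B = (4π×10⁻⁷ × 0.671 × 0.0002592) / (2 × 1.02×10⁻⁵) = 1.07×10⁻⁵ T.

B ≈ 10.7 μT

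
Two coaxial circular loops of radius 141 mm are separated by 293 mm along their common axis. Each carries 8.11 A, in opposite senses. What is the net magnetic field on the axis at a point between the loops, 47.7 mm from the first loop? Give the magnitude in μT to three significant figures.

Each loop contributes B = μ₀IR²/[2(R²+z²)^(3/2)] on the axis, with z measured from that loop.
Loop 1 (z = 0.0477 m): B₁ = 3.07×10⁻⁵ T. Loop 2 (z = 0.2453 m): B₂ = 4.47×10⁻⁶ T.
The fields oppose: B = |B₁ − B₂| = 2.62×10⁻⁵ T.

B ≈ 26.2 μT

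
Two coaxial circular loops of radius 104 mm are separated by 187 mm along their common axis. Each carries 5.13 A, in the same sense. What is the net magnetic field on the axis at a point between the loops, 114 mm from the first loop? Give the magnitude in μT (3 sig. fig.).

B ≈ 26.5 μT

Each loop contributes B = μ₀IR²/[2(R²+z²)^(3/2)] on the axis, with z measured from that loop.
Loop 1 (z = 0.114 m): B₁ = 9.49×10⁻⁶ T. Loop 2 (z = 0.073 m): B₂ = 1.70×10⁻⁵ T.
The fields add: B = B₁ + B₂ = 2.65×10⁻⁵ T.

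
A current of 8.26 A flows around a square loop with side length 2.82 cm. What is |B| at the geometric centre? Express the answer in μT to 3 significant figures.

B ≈ 331 μT

Each side is a finite straight segment at perpendicular distance d = a/(2 tan(π/4)) = 0.0141 m from the centre, with end-angles ±π/4.
One side contributes B₁ = (μ₀I/4πd)·2 sin(π/4) = 8.28×10⁻⁵ T.
All 4 sides add in the same direction: B = 4 × 8.28×10⁻⁵ = 3.31×10⁻⁴ T.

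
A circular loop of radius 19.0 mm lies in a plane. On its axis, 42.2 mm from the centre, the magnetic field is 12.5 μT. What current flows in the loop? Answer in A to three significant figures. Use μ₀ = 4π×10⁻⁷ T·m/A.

On the axis of a loop, B = μ₀IR²/[2(R²+z²)^(3/2)], so I = 2B(R²+z²)^(3/2)/(μ₀R²).
R² + z² = 0.000361 + 0.001781 = 0.002142 m²; raised to 3/2 gives 9.91×10⁻⁵ m³.
I = 2 × 1.25×10⁻⁵ × 9.91×10⁻⁵ / (1.26×10⁻⁶ × 0.000361) = 5.46 A.

I ≈ 5.46 A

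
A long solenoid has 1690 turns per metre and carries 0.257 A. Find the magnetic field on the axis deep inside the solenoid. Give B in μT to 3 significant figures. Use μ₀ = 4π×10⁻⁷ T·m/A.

B ≈ 546 μT

Inside a long solenoid, B = μ₀nI with n = 1690 turns/m.
B = 4π×10⁻⁷ × 1690 × 0.257 = 5.46×10⁻⁴ T.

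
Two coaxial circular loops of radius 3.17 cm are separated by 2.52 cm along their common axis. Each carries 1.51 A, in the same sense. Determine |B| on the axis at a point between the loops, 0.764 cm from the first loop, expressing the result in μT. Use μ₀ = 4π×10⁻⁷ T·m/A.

Each loop contributes B = μ₀IR²/[2(R²+z²)^(3/2)] on the axis, with z measured from that loop.
Loop 1 (z = 0.00764 m): B₁ = 2.75×10⁻⁵ T. Loop 2 (z = 0.01756 m): B₂ = 2.00×10⁻⁵ T.
The fields add: B = B₁ + B₂ = 4.75×10⁻⁵ T.

B ≈ 47.5 μT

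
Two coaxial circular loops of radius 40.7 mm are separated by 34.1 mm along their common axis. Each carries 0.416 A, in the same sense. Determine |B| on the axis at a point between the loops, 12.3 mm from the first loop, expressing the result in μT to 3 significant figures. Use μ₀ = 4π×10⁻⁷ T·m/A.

Each loop contributes B = μ₀IR²/[2(R²+z²)^(3/2)] on the axis, with z measured from that loop.
Loop 1 (z = 0.0123 m): B₁ = 5.63×10⁻⁶ T. Loop 2 (z = 0.0218 m): B₂ = 4.40×10⁻⁶ T.
The fields add: B = B₁ + B₂ = 1.00×10⁻⁵ T.

B ≈ 10.0 μT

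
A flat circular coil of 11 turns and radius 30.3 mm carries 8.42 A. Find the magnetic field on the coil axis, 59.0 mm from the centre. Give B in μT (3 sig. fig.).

B ≈ 183 μT

For an N-turn flat coil, B = Nμ₀IR²/[2(R²+z²)^(3/2)] with R = 0.0303 m, z = 0.059 m.
B = 11 × 1.66×10⁻⁵ T = 1.83×10⁻⁴ T.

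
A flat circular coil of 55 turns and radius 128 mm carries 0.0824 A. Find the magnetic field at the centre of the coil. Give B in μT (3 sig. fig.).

B ≈ 22.2 μT

For an N-turn flat coil, B = Nμ₀I/(2R) with R = 0.128 m.
B = 55 × 4.04×10⁻⁷ T = 2.22×10⁻⁵ T.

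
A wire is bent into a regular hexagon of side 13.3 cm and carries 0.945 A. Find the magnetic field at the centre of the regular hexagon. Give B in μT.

B ≈ 4.92 μT

Each side is a finite straight segment at perpendicular distance d = a/(2 tan(π/6)) = 0.1152 m from the centre, with end-angles ±π/6.
One side contributes B₁ = (μ₀I/4πd)·2 sin(π/6) = 8.20×10⁻⁷ T.
All 6 sides add in the same direction: B = 6 × 8.20×10⁻⁷ = 4.92×10⁻⁶ T.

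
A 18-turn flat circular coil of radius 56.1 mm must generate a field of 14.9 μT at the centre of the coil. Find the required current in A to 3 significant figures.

For an N-turn coil, B = Nμ₀I/(2R) with R = 0.0561 m, so I = 2RB/(Nμ₀) = 2 × 0.0561 × 1.49×10⁻⁵ / (18 × 4π×10⁻⁷) = 7.39×10⁻² A.

I ≈ 0.0739 A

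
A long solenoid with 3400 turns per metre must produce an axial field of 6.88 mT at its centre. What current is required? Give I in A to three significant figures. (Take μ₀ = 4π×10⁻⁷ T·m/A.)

I ≈ 1.61 A

Inside a long solenoid B = μ₀nI with n = 3400 m⁻¹, so I = B/(μ₀n).
I = 6.88×10⁻³ / (4π×10⁻⁷ × 3400) = 1.61 A.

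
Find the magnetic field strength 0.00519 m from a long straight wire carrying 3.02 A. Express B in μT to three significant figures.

For an infinitely long straight wire, B = μ₀I/(2πd).
B = (4π×10⁻⁷ × 3.02) / (2π × 0.00519) = 1.16×10⁻⁴ T.

B ≈ 116 μT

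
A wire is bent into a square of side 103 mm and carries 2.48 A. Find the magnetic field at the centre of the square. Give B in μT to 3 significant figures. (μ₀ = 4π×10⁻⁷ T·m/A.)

B ≈ 27.2 μT

Each side is a finite straight segment at perpendicular distance d = a/(2 tan(π/4)) = 0.0515 m from the centre, with end-angles ±π/4.
One side contributes B₁ = (μ₀I/4πd)·2 sin(π/4) = 6.81×10⁻⁶ T.
All 4 sides add in the same direction: B = 4 × 6.81×10⁻⁶ = 2.72×10⁻⁵ T.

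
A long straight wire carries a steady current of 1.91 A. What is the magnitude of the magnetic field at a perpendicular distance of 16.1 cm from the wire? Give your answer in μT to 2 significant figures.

For an infinitely long straight wire, B = μ₀I/(2πd).
B = (4π×10⁻⁷ × 1.91) / (2π × 0.161) = 2.37×10⁻⁶ T.

B ≈ 2.4 μT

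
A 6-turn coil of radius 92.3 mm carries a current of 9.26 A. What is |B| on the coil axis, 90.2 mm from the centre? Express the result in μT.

For an N-turn flat coil, B = Nμ₀IR²/[2(R²+z²)^(3/2)] with R = 0.0923 m, z = 0.0902 m.
B = 6 × 2.31×10⁻⁵ T = 1.38×10⁻⁴ T.

B ≈ 138 μT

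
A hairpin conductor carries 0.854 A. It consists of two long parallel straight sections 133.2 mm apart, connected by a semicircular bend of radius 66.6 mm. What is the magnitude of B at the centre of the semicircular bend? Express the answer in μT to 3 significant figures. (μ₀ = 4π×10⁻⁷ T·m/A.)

B ≈ 6.59 μT

The semicircular arc contributes B_arc = μ₀I·π/(4πR) = μ₀I/(4R) = 4.03×10⁻⁶ T.
Each semi-infinite lead is at perpendicular distance R = 0.0666 m from the centre, with the perpendicular foot at its near end, so it contributes μ₀I/(4πR); both point the same way, together 2.56×10⁻⁶ T.
Arc and leads all point the same direction: B = 4.03×10⁻⁶ + 2.56×10⁻⁶ = 6.59×10⁻⁶ T.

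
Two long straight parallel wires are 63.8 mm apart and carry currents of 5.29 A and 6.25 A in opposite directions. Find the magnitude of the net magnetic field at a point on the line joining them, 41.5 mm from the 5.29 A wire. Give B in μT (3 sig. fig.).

B ≈ 81.5 μT

Each long wire gives B = μ₀I/(2πd). Distances are d₁ = 0.0415 m and d₂ = 0.0223 m.
B₁ = 2.55×10⁻⁵ T, B₂ = 5.61×10⁻⁵ T.
Between antiparallel currents both contributions point the same way, so they add. B = B₁ + B₂ = 2.55×10⁻⁵ + 5.61×10⁻⁵ = 8.15×10⁻⁵ T.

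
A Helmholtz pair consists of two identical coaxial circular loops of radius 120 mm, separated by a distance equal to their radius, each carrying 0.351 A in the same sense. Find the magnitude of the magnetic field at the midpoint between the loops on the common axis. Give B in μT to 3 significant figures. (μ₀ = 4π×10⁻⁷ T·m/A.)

B ≈ 2.63 μT

Each loop contributes B = μ₀IR²/[2(R²+z²)^(3/2)] on the axis, with z measured from that loop.
Loop 1 (z = 0.06 m): B₁ = 1.32×10⁻⁶ T. Loop 2 (z = 0.06 m): B₂ = 1.32×10⁻⁶ T.
The fields add: B = B₁ + B₂ = 2.63×10⁻⁶ T.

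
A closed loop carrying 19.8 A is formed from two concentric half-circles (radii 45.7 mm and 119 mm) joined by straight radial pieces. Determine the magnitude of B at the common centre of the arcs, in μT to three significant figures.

B ≈ 83.8 μT

The radial connectors point toward the centre, so dl × r̂ = 0 and they contribute nothing.
Each semicircle gives μ₀I/(4R): inner arc 1.36×10⁻⁴ T, outer arc 5.23×10⁻⁵ T.
The two arcs carry current in opposite angular senses, so their fields oppose: B = |1.36×10⁻⁴ − 5.23×10⁻⁵| = 8.38×10⁻⁵ T.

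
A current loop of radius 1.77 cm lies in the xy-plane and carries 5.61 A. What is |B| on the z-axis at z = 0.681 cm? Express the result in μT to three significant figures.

B ≈ 162 μT

On the axis of a circular loop, B = μ₀IR² / [2(R²+z²)^(3/2)].
R² + z² = (0.0177)² + (0.00681)² = 0.0003597 m², and (R²+z²)^(3/2) = 6.82×10⁻⁶ m³.
B = (4π×10⁻⁷ × 5.61 × 0.0003133) / (2 × 6.82×10⁻⁶) = 1.62×10⁻⁴ T.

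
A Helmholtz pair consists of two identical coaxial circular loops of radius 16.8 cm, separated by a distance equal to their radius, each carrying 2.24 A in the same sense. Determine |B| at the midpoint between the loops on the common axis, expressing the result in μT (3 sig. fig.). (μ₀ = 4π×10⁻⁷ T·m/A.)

B ≈ 12.0 μT

Each loop contributes B = μ₀IR²/[2(R²+z²)^(3/2)] on the axis, with z measured from that loop.
Loop 1 (z = 0.084 m): B₁ = 5.99×10⁻⁶ T. Loop 2 (z = 0.084 m): B₂ = 5.99×10⁻⁶ T.
The fields add: B = B₁ + B₂ = 1.20×10⁻⁵ T.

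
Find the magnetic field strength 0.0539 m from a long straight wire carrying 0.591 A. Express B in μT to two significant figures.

B ≈ 2.2 μT

For an infinitely long straight wire, B = μ₀I/(2πd).
B = (4π×10⁻⁷ × 0.591) / (2π × 0.0539) = 2.19×10⁻⁶ T.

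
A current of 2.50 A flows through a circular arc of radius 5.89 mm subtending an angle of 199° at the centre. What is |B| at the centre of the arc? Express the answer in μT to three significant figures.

B ≈ 147 μT

The Biot–Savart field of a circular arc at its centre is B = μ₀Iφ/(4πR), with φ = 3.473 rad.
B = (4π×10⁻⁷ × 2.50 × 3.473) / (4π × 0.00589) = 1.47×10⁻⁴ T.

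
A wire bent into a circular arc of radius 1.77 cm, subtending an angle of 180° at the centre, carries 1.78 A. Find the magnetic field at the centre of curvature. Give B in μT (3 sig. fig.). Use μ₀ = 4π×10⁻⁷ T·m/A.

B ≈ 31.6 μT

The Biot–Savart field of a circular arc at its centre is B = μ₀Iφ/(4πR), with φ = 3.142 rad.
B = (4π×10⁻⁷ × 1.78 × 3.142) / (4π × 0.0177) = 3.16×10⁻⁵ T.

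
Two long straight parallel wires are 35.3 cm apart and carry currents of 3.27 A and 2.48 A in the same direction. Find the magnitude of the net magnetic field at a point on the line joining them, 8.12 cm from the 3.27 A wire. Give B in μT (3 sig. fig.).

Each long wire gives B = μ₀I/(2πd). Distances are d₁ = 0.0812 m and d₂ = 0.2718 m.
B₁ = 8.05×10⁻⁶ T, B₂ = 1.82×10⁻⁶ T.
Between parallel currents the two contributions point in opposite directions, so they subtract. B = |B₁ − B₂| = |8.05×10⁻⁶ − 1.82×10⁻⁶| = 6.23×10⁻⁶ T.

B ≈ 6.23 μT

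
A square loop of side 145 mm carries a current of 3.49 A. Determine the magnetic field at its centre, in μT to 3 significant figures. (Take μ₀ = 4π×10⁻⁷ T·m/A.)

Each side is a finite straight segment at perpendicular distance d = a/(2 tan(π/4)) = 0.0725 m from the centre, with end-angles ±π/4.
One side contributes B₁ = (μ₀I/4πd)·2 sin(π/4) = 6.81×10⁻⁶ T.
All 4 sides add in the same direction: B = 4 × 6.81×10⁻⁶ = 2.72×10⁻⁵ T.

B ≈ 27.2 μT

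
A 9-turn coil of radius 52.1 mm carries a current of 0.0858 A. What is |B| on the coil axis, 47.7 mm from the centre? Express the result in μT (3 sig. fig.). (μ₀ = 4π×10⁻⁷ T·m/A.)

For an N-turn flat coil, B = Nμ₀IR²/[2(R²+z²)^(3/2)] with R = 0.0521 m, z = 0.0477 m.
B = 9 × 4.15×10⁻⁷ T = 3.74×10⁻⁶ T.

B ≈ 3.74 μT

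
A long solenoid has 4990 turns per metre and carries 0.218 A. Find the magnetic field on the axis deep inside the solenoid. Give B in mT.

B ≈ 1.37 mT

Inside a long solenoid, B = μ₀nI with n = 4990 turns/m.
B = 4π×10⁻⁷ × 4990 × 0.218 = 1.37×10⁻³ T.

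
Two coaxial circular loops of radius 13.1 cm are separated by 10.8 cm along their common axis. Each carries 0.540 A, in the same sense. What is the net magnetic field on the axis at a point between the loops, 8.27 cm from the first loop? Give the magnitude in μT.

Each loop contributes B = μ₀IR²/[2(R²+z²)^(3/2)] on the axis, with z measured from that loop.
Loop 1 (z = 0.0827 m): B₁ = 1.57×10⁻⁶ T. Loop 2 (z = 0.0253 m): B₂ = 2.45×10⁻⁶ T.
The fields add: B = B₁ + B₂ = 4.02×10⁻⁶ T.

B ≈ 4.02 μT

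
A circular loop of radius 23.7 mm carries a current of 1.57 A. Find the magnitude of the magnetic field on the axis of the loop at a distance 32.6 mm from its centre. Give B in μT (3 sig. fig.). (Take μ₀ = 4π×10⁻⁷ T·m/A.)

B ≈ 8.46 μT

On the axis of a circular loop, B = μ₀IR² / [2(R²+z²)^(3/2)].
R² + z² = (0.0237)² + (0.0326)² = 0.001624 m², and (R²+z²)^(3/2) = 6.55×10⁻⁵ m³.
B = (4π×10⁻⁷ × 1.57 × 0.0005617) / (2 × 6.55×10⁻⁵) = 8.46×10⁻⁶ T.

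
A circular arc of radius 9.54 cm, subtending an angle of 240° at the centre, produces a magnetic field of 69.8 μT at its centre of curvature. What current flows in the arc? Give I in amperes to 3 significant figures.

For a circular arc, B = μ₀Iφ/(4πR) with φ in radians; here φ = 4.189 rad.
So I = 4πRB/(μ₀φ) = 4π × 0.0954 × 6.98×10⁻⁵ / (4π×10⁻⁷ × 4.189) = 15.9 A.

I ≈ 15.9 A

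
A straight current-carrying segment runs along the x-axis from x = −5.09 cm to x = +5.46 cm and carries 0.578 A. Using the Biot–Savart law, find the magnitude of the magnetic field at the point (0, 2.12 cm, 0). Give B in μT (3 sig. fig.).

For a finite straight segment, B = (μ₀I/4πd)(sinθ₁ + sinθ₂), where θ₁, θ₂ are the angles from the perpendicular to each end.
The perpendicular distance is d = 0.0212 m; the end-offsets along the wire are a = 0.0509 m and b = 0.0546 m.
sinθ₁ = 0.0509/√(0.0509²+0.0212²) = 0.9231; sinθ₂ = 0.0546/√(0.0546²+0.0212²) = 0.9322.
B = (4π×10⁻⁷ × 0.578) / (4π × 0.0212) × (0.9231 + 0.9322) = 5.06×10⁻⁶ T.

B ≈ 5.06 μT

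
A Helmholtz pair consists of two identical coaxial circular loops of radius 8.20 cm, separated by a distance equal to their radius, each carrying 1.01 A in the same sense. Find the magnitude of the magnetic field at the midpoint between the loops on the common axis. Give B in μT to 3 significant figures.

Each loop contributes B = μ₀IR²/[2(R²+z²)^(3/2)] on the axis, with z measured from that loop.
Loop 1 (z = 0.041 m): B₁ = 5.54×10⁻⁶ T. Loop 2 (z = 0.041 m): B₂ = 5.54×10⁻⁶ T.
The fields add: B = B₁ + B₂ = 1.11×10⁻⁵ T.

B ≈ 11.1 μT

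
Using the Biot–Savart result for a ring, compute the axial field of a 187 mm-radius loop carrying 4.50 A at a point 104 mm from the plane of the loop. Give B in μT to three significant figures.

On the axis of a circular loop, B = μ₀IR² / [2(R²+z²)^(3/2)].
R² + z² = (0.187)² + (0.104)² = 0.04579 m², and (R²+z²)^(3/2) = 9.80×10⁻³ m³.
B = (4π×10⁻⁷ × 4.50 × 0.03497) / (2 × 9.80×10⁻³) = 1.01×10⁻⁵ T.

B ≈ 10.1 μT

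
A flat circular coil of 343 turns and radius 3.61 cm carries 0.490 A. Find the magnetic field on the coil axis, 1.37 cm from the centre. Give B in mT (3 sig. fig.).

B ≈ 2.39 mT

For an N-turn flat coil, B = Nμ₀IR²/[2(R²+z²)^(3/2)] with R = 0.0361 m, z = 0.0137 m.
B = 343 × 6.97×10⁻⁶ T = 2.39×10⁻³ T.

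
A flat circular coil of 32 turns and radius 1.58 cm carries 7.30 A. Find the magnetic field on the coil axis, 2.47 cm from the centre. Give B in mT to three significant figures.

B ≈ 1.45 mT

For an N-turn flat coil, B = Nμ₀IR²/[2(R²+z²)^(3/2)] with R = 0.0158 m, z = 0.0247 m.
B = 32 × 4.54×10⁻⁵ T = 1.45×10⁻³ T.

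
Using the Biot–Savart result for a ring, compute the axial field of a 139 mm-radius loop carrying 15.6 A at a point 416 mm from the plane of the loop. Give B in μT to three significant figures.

On the axis of a circular loop, B = μ₀IR² / [2(R²+z²)^(3/2)].
R² + z² = (0.139)² + (0.416)² = 0.1924 m², and (R²+z²)^(3/2) = 8.44×10⁻² m³.
B = (4π×10⁻⁷ × 15.6 × 0.01932) / (2 × 8.44×10⁻²) = 2.24×10⁻⁶ T.

B ≈ 2.24 μT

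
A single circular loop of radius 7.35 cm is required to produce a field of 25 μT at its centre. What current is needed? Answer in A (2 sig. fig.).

At the centre of a circular loop B = μ₀I/(2R), so I = 2RB/μ₀.
With R = 0.0735 m, I = 2 × 0.0735 × 2.50×10⁻⁵ / (4π×10⁻⁷) = 2.92 A.

I ≈ 2.9 A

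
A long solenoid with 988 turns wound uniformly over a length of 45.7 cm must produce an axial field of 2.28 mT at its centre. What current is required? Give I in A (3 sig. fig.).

Inside a long solenoid B = μ₀nI with n = 2162 m⁻¹, so I = B/(μ₀n).
I = 2.28×10⁻³ / (4π×10⁻⁷ × 2162) = 0.839 A.

I ≈ 0.839 A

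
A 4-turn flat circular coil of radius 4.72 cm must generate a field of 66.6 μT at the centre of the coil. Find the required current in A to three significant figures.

For an N-turn coil, B = Nμ₀I/(2R) with R = 0.0472 m, so I = 2RB/(Nμ₀) = 2 × 0.0472 × 6.66×10⁻⁵ / (4 × 4π×10⁻⁷) = 1.25 A.

I ≈ 1.25 A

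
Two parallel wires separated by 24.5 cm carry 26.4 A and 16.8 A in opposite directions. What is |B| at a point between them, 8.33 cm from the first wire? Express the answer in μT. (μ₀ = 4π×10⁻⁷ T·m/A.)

Each long wire gives B = μ₀I/(2πd). Distances are d₁ = 0.0833 m and d₂ = 0.1617 m.
B₁ = 6.34×10⁻⁵ T, B₂ = 2.08×10⁻⁵ T.
Between antiparallel currents both contributions point the same way, so they add. B = B₁ + B₂ = 6.34×10⁻⁵ + 2.08×10⁻⁵ = 8.42×10⁻⁵ T.

B ≈ 84.2 μT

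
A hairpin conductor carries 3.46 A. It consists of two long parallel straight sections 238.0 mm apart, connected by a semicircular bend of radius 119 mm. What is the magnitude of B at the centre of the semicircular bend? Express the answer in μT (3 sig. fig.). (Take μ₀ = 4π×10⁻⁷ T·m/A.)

B ≈ 14.9 μT

The semicircular arc contributes B_arc = μ₀I·π/(4πR) = μ₀I/(4R) = 9.13×10⁻⁶ T.
Each semi-infinite lead is at perpendicular distance R = 0.119 m from the centre, with the perpendicular foot at its near end, so it contributes μ₀I/(4πR); both point the same way, together 5.82×10⁻⁶ T.
Arc and leads all point the same direction: B = 9.13×10⁻⁶ + 5.82×10⁻⁶ = 1.49×10⁻⁵ T.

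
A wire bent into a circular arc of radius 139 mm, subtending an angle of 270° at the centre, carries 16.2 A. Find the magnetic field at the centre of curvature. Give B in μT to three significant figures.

B ≈ 54.9 μT

The Biot–Savart field of a circular arc at its centre is B = μ₀Iφ/(4πR), with φ = 4.712 rad.
B = (4π×10⁻⁷ × 16.2 × 4.712) / (4π × 0.139) = 5.49×10⁻⁵ T.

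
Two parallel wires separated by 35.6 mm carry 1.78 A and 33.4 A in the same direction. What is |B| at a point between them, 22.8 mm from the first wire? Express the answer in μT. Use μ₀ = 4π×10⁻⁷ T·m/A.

Each long wire gives B = μ₀I/(2πd). Distances are d₁ = 0.0228 m and d₂ = 0.0128 m.
B₁ = 1.56×10⁻⁵ T, B₂ = 5.22×10⁻⁴ T.
Between parallel currents the two contributions point in opposite directions, so they subtract. B = |B₁ − B₂| = |1.56×10⁻⁵ − 5.22×10⁻⁴| = 5.06×10⁻⁴ T.

B ≈ 506 μT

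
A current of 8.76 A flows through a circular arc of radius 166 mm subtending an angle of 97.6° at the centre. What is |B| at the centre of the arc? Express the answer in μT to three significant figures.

B ≈ 8.99 μT

The Biot–Savart field of a circular arc at its centre is B = μ₀Iφ/(4πR), with φ = 1.703 rad.
B = (4π×10⁻⁷ × 8.76 × 1.703) / (4π × 0.166) = 8.99×10⁻⁶ T.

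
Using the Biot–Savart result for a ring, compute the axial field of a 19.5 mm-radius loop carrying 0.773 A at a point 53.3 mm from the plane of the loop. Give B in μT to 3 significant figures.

B ≈ 1.01 μT

On the axis of a circular loop, B = μ₀IR² / [2(R²+z²)^(3/2)].
R² + z² = (0.0195)² + (0.0533)² = 0.003221 m², and (R²+z²)^(3/2) = 1.83×10⁻⁴ m³.
B = (4π×10⁻⁷ × 0.773 × 0.0003802) / (2 × 1.83×10⁻⁴) = 1.01×10⁻⁶ T.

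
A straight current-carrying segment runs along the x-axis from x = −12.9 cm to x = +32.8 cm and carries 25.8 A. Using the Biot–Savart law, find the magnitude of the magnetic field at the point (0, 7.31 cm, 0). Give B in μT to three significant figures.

For a finite straight segment, B = (μ₀I/4πd)(sinθ₁ + sinθ₂), where θ₁, θ₂ are the angles from the perpendicular to each end.
The perpendicular distance is d = 0.0731 m; the end-offsets along the wire are a = 0.129 m and b = 0.328 m.
sinθ₁ = 0.129/√(0.129²+0.0731²) = 0.8700; sinθ₂ = 0.328/√(0.328²+0.0731²) = 0.9761.
B = (4π×10⁻⁷ × 25.8) / (4π × 0.0731) × (0.8700 + 0.9761) = 6.52×10⁻⁵ T.

B ≈ 65.2 μT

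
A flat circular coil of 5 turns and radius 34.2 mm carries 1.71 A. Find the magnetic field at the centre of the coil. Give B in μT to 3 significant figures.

For an N-turn flat coil, B = Nμ₀I/(2R) with R = 0.0342 m.
B = 5 × 3.14×10⁻⁵ T = 1.57×10⁻⁴ T.

B ≈ 157 μT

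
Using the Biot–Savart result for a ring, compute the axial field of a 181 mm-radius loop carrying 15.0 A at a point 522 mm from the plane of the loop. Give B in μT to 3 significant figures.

On the axis of a circular loop, B = μ₀IR² / [2(R²+z²)^(3/2)].
R² + z² = (0.181)² + (0.522)² = 0.3052 m², and (R²+z²)^(3/2) = 0.169 m³.
B = (4π×10⁻⁷ × 15.0 × 0.03276) / (2 × 0.169) = 1.83×10⁻⁶ T.

B ≈ 1.83 μT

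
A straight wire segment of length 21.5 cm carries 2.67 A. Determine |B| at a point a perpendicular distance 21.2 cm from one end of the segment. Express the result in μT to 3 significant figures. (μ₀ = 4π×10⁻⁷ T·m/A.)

For a finite straight segment, B = (μ₀I/4πd)(sinθ₁ + sinθ₂), where θ₁, θ₂ are the angles from the perpendicular to each end.
The perpendicular foot is at one end, so the two end-offsets along the wire are 0 and L = 0.215 m.
sinθ₁ = 0/√(0²+0.212²) = 0.0000; sinθ₂ = 0.215/√(0.215²+0.212²) = 0.7121.
B = (4π×10⁻⁷ × 2.67) / (4π × 0.212) × (0.0000 + 0.7121) = 8.97×10⁻⁷ T.

B ≈ 0.897 μT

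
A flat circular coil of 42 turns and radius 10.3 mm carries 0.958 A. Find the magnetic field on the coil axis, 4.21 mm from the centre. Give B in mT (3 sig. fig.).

B ≈ 1.95 mT

For an N-turn flat coil, B = Nμ₀IR²/[2(R²+z²)^(3/2)] with R = 0.0103 m, z = 0.00421 m.
B = 42 × 4.64×10⁻⁵ T = 1.95×10⁻³ T.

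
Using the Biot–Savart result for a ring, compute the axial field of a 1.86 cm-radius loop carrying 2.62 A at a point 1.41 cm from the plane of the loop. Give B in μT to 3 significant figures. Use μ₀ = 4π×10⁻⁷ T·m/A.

B ≈ 44.8 μT

On the axis of a circular loop, B = μ₀IR² / [2(R²+z²)^(3/2)].
R² + z² = (0.0186)² + (0.0141)² = 0.0005448 m², and (R²+z²)^(3/2) = 1.27×10⁻⁵ m³.
B = (4π×10⁻⁷ × 2.62 × 0.000346) / (2 × 1.27×10⁻⁵) = 4.48×10⁻⁵ T.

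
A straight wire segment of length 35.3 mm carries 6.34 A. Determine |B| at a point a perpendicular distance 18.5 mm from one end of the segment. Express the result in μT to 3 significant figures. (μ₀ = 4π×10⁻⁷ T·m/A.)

For a finite straight segment, B = (μ₀I/4πd)(sinθ₁ + sinθ₂), where θ₁, θ₂ are the angles from the perpendicular to each end.
The perpendicular foot is at one end, so the two end-offsets along the wire are 0 and L = 0.0353 m.
sinθ₁ = 0/√(0²+0.0185²) = 0.0000; sinθ₂ = 0.0353/√(0.0353²+0.0185²) = 0.8857.
B = (4π×10⁻⁷ × 6.34) / (4π × 0.0185) × (0.0000 + 0.8857) = 3.04×10⁻⁵ T.

B ≈ 30.4 μT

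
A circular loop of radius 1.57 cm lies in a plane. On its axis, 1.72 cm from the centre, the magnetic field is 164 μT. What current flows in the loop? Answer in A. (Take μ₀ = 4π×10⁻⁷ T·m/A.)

I ≈ 13.4 A

On the axis of a loop, B = μ₀IR²/[2(R²+z²)^(3/2)], so I = 2B(R²+z²)^(3/2)/(μ₀R²).
R² + z² = 0.0002465 + 0.0002958 = 0.0005423 m²; raised to 3/2 gives 1.26×10⁻⁵ m³.
I = 2 × 1.64×10⁻⁴ × 1.26×10⁻⁵ / (1.26×10⁻⁶ × 0.0002465) = 13.4 A.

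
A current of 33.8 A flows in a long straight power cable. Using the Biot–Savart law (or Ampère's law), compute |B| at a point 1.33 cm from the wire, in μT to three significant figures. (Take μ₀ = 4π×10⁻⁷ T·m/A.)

B ≈ 508 μT

For an infinitely long straight wire, B = μ₀I/(2πd).
B = (4π×10⁻⁷ × 33.8) / (2π × 0.0133) = 5.08×10⁻⁴ T.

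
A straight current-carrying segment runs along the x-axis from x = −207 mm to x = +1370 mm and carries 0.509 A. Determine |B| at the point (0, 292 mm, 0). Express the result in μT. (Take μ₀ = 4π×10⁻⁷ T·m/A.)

For a finite straight segment, B = (μ₀I/4πd)(sinθ₁ + sinθ₂), where θ₁, θ₂ are the angles from the perpendicular to each end.
The perpendicular distance is d = 0.292 m; the end-offsets along the wire are a = 0.207 m and b = 1.37 m.
sinθ₁ = 0.207/√(0.207²+0.292²) = 0.5783; sinθ₂ = 1.37/√(1.37²+0.292²) = 0.9780.
B = (4π×10⁻⁷ × 0.509) / (4π × 0.292) × (0.5783 + 0.9780) = 2.71×10⁻⁷ T.

B ≈ 0.271 μT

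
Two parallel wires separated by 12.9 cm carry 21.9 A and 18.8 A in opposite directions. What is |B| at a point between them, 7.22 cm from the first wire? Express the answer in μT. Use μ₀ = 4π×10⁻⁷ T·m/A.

B ≈ 127 μT

Each long wire gives B = μ₀I/(2πd). Distances are d₁ = 0.0722 m and d₂ = 0.0568 m.
B₁ = 6.07×10⁻⁵ T, B₂ = 6.62×10⁻⁵ T.
Between antiparallel currents both contributions point the same way, so they add. B = B₁ + B₂ = 6.07×10⁻⁵ + 6.62×10⁻⁵ = 1.27×10⁻⁴ T.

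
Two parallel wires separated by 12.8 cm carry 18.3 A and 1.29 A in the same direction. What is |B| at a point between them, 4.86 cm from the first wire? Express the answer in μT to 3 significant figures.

B ≈ 72.1 μT

Each long wire gives B = μ₀I/(2πd). Distances are d₁ = 0.0486 m and d₂ = 0.0794 m.
B₁ = 7.53×10⁻⁵ T, B₂ = 3.25×10⁻⁶ T.
Between parallel currents the two contributions point in opposite directions, so they subtract. B = |B₁ − B₂| = |7.53×10⁻⁵ − 3.25×10⁻⁶| = 7.21×10⁻⁵ T.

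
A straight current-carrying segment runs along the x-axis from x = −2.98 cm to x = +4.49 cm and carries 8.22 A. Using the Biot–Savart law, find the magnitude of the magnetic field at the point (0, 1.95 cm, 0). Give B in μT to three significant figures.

For a finite straight segment, B = (μ₀I/4πd)(sinθ₁ + sinθ₂), where θ₁, θ₂ are the angles from the perpendicular to each end.
The perpendicular distance is d = 0.0195 m; the end-offsets along the wire are a = 0.0298 m and b = 0.0449 m.
sinθ₁ = 0.0298/√(0.0298²+0.0195²) = 0.8368; sinθ₂ = 0.0449/√(0.0449²+0.0195²) = 0.9172.
B = (4π×10⁻⁷ × 8.22) / (4π × 0.0195) × (0.8368 + 0.9172) = 7.39×10⁻⁵ T.

B ≈ 73.9 μT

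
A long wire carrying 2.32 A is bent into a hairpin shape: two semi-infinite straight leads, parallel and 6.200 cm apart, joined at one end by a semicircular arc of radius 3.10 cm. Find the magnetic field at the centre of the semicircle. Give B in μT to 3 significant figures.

B ≈ 38.5 μT

The semicircular arc contributes B_arc = μ₀I·π/(4πR) = μ₀I/(4R) = 2.35×10⁻⁵ T.
Each semi-infinite lead is at perpendicular distance R = 0.031 m from the centre, with the perpendicular foot at its near end, so it contributes μ₀I/(4πR); both point the same way, together 1.50×10⁻⁵ T.
Arc and leads all point the same direction: B = 2.35×10⁻⁵ + 1.50×10⁻⁵ = 3.85×10⁻⁵ T.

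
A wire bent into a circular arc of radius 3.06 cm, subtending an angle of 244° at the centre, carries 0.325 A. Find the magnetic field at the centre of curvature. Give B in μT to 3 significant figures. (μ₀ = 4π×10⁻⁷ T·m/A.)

The Biot–Savart field of a circular arc at its centre is B = μ₀Iφ/(4πR), with φ = 4.259 rad.
B = (4π×10⁻⁷ × 0.325 × 4.259) / (4π × 0.0306) = 4.52×10⁻⁶ T.

B ≈ 4.52 μT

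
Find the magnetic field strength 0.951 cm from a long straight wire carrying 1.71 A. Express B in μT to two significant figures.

For an infinitely long straight wire, B = μ₀I/(2πd).
B = (4π×10⁻⁷ × 1.71) / (2π × 0.00951) = 3.60×10⁻⁵ T.

B ≈ 36 μT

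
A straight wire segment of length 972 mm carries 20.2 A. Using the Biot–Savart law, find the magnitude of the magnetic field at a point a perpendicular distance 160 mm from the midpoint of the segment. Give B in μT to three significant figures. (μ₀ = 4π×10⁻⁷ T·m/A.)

B ≈ 24.0 μT

For a finite straight segment, B = (μ₀I/4πd)(sinθ₁ + sinθ₂), where θ₁, θ₂ are the angles from the perpendicular to each end.
The perpendicular from the point meets the wire at its midpoint, so each end is L/2 = 0.486 m away along the wire.
sinθ₁ = 0.486/√(0.486²+0.16²) = 0.9498; sinθ₂ = 0.486/√(0.486²+0.16²) = 0.9498.
B = (4π×10⁻⁷ × 20.2) / (4π × 0.16) × (0.9498 + 0.9498) = 2.40×10⁻⁵ T.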